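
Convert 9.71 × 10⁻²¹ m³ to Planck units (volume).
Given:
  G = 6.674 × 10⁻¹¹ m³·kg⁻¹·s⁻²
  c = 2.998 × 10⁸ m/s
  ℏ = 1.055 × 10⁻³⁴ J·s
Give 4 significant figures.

Planck volume: V_P = (ℏG/c³)^(3/2) = 4.224 × 10⁻¹⁰⁵ m³.
9.71 × 10⁻²¹ / 4.224 × 10⁻¹⁰⁵ = 2.299 × 10⁸⁴

2.299 × 10⁸⁴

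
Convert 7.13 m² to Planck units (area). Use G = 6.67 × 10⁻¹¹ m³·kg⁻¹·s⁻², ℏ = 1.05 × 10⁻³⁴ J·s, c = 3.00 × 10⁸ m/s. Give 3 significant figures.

Planck area: A_P = ℏG/c³ = 2.59 × 10⁻⁷⁰ m².
7.13 / 2.59 × 10⁻⁷⁰ = 2.75 × 10⁷⁰

2.75 × 10⁷⁰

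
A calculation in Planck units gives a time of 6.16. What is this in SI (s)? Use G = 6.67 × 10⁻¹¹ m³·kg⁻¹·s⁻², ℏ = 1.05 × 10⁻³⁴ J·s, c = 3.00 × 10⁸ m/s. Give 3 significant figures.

One Planck time: t_P = √(ℏG/c⁵) = 5.37 × 10⁻⁴⁴ s.
6.16 × 5.37 × 10⁻⁴⁴ s = 3.31 × 10⁻⁴³ s

3.31 × 10⁻⁴³ s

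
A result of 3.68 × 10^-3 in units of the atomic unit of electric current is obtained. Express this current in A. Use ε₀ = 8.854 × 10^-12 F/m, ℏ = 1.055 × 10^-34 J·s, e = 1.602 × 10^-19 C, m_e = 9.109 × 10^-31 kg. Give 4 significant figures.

2.433 × 10^-5 A

One atomic unit of electric current: I_au = e E_h/ℏ = m_e e⁵/((4πε₀)²ℏ³) = 6.612 × 10^-3 A.
3.68 × 10^-3 × 6.612 × 10^-3 A = 2.433 × 10^-5 A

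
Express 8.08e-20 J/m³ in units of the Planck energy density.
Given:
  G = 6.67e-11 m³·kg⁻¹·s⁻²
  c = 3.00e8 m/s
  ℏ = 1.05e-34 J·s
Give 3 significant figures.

1.73e-133

Planck energy density: u_P = c⁷/(ℏG²) = 4.68e113 J/m³.
8.08e-20 / 4.68e113 = 1.73e-133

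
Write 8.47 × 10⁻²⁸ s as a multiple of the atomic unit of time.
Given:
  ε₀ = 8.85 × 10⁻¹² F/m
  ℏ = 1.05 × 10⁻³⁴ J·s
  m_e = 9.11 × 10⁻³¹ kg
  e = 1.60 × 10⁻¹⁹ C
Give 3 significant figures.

3.53 × 10⁻¹¹

atomic unit of time: τ_au = (4πε₀)²ℏ³/(m_e e⁴) = 2.40 × 10⁻¹⁷ s.
8.47 × 10⁻²⁸ / 2.40 × 10⁻¹⁷ = 3.53 × 10⁻¹¹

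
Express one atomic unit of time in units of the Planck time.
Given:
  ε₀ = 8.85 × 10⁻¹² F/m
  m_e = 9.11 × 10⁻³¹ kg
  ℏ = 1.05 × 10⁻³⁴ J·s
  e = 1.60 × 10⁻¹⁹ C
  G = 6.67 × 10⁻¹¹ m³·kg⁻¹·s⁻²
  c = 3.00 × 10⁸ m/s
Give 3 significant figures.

4.47 × 10²⁶

atomic unit of time: τ_au = (4πε₀)²ℏ³/(m_e e⁴) = 2.40 × 10⁻¹⁷ s
Planck time: t_P = √(ℏG/c⁵) = 5.37 × 10⁻⁴⁴ s
ratio = 2.40 × 10⁻¹⁷ / 5.37 × 10⁻⁴⁴ = 4.47 × 10²⁶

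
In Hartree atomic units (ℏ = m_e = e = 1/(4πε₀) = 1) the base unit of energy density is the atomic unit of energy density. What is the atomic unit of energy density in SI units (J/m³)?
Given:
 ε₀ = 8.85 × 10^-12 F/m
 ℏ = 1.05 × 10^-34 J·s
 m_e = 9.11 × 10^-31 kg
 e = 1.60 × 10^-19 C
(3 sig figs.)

3.01 × 10^13 J/m³

u_au = E_h/a₀³ = m_e⁴e¹⁰/((4πε₀)⁵ℏ⁸)
E_h = 4.38 × 10^-18 J
a₀ = 5.26 × 10^-11 m
E_h/a₀³ = 3.01 × 10^13 J/m³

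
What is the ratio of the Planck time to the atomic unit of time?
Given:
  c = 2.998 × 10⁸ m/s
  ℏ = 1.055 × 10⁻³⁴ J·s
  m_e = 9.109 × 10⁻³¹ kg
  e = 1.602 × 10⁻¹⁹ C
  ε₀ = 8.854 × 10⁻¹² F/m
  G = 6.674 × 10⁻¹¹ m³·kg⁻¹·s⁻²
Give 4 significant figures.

2.225 × 10⁻²⁷

Planck time: t_P = √(ℏG/c⁵) = 5.392 × 10⁻⁴⁴ s
atomic unit of time: τ_au = (4πε₀)²ℏ³/(m_e e⁴) = 2.423 × 10⁻¹⁷ s
ratio = 5.392 × 10⁻⁴⁴ / 2.423 × 10⁻¹⁷ = 2.225 × 10⁻²⁷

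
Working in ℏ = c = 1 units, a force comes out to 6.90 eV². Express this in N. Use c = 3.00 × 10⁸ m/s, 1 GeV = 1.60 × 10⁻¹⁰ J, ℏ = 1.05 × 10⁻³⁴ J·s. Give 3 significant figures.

5.61 × 10⁻¹² N

Force is [E]/[L] = [E]²/(ℏc); restore (ℏc)⁻¹.
1 GeV² → 1/(ℏc) × (1 GeV in J)² = 8.13 × 10⁵ N.
Convert the energy scale: 6.90 eV² = 6.90 × 10⁻¹⁸ GeV².
Result: 6.90 × 10⁻¹⁸ × 8.13 × 10⁵ = 5.61 × 10⁻¹² N.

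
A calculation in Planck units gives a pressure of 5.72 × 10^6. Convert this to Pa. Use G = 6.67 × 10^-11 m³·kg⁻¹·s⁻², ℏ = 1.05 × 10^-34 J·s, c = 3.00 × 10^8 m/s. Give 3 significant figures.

One Planck pressure: p_P = c⁷/(ℏG²) = 4.68 × 10^113 Pa.
5.72 × 10^6 × 4.68 × 10^113 Pa = 2.68 × 10^120 Pa

2.68 × 10^120 Pa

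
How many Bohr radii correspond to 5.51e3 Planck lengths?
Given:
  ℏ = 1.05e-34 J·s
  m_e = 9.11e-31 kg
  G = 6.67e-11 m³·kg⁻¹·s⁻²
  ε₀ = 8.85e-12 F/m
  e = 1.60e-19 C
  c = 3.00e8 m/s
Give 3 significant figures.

Planck length: ℓ_P = √(ℏG/c³) = 1.61e-35 m
Bohr radius: a₀ = 4πε₀ℏ²/(m_e e²) = 5.26e-11 m
5.51e3 × 1.61e-35 / 5.26e-11 = 1.69e-21

1.69e-21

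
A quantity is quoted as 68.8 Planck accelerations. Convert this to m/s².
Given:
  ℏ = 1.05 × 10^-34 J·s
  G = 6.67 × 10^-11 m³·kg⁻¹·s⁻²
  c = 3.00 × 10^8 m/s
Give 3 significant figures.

3.84 × 10^53 m/s²

One Planck acceleration: a_P = √(c⁷/(ℏG)) = 5.59 × 10^51 m/s².
68.8 × 5.59 × 10^51 m/s² = 3.84 × 10^53 m/s²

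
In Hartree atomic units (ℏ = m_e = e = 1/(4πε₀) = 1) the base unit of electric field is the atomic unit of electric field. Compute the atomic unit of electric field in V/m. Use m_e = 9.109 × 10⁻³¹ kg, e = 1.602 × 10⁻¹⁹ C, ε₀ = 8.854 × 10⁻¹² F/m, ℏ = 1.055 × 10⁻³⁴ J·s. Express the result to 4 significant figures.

E_au = E_h/(e a₀) = m_e²e⁵/((4πε₀)³ℏ⁴)
E_h = 4.354 × 10⁻¹⁸ J
a₀ = 5.297 × 10⁻¹¹ m
E_h/(e·a₀) = 5.131 × 10¹¹ V/m

5.131 × 10¹¹ V/m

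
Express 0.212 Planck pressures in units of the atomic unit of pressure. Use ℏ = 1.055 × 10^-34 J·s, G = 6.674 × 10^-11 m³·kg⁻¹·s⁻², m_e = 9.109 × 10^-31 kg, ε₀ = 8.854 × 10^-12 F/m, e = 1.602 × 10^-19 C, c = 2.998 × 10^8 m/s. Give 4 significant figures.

Planck pressure: p_P = c⁷/(ℏG²) = 4.632 × 10^113 Pa
atomic unit of pressure: P_au = E_h/a₀³ = m_e⁴e¹⁰/((4πε₀)⁵ℏ⁸) = 2.929 × 10^13 Pa
0.212 × 4.632 × 10^113 / 2.929 × 10^13 = 3.353 × 10^99

3.353 × 10^99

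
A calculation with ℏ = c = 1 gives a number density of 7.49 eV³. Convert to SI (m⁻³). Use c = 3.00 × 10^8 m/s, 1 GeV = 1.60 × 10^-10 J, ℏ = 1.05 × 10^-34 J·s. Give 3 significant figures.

9.82 × 10^20 m⁻³

Number density is [L]⁻³ = [E]³/(ℏc)³.
1 GeV³ → 1/(ℏc)³ × (1 GeV in J)³ = 1.31 × 10^47 m⁻³.
Convert the energy scale: 7.49 eV³ = 7.49 × 10^-27 GeV³.
Result: 7.49 × 10^-27 × 1.31 × 10^47 = 9.82 × 10^20 m⁻³.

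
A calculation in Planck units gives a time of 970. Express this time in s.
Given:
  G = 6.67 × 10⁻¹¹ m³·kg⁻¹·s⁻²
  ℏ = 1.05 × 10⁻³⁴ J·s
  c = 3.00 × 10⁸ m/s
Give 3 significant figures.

One Planck time: t_P = √(ℏG/c⁵) = 5.37 × 10⁻⁴⁴ s.
970 × 5.37 × 10⁻⁴⁴ s = 5.21 × 10⁻⁴¹ s

5.21 × 10⁻⁴¹ s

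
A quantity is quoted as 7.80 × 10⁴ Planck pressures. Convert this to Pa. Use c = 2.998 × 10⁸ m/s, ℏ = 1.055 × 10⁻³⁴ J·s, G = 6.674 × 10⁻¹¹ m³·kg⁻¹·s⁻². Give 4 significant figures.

One Planck pressure: p_P = c⁷/(ℏG²) = 4.632 × 10¹¹³ Pa.
7.80 × 10⁴ × 4.632 × 10¹¹³ Pa = 3.613 × 10¹¹⁸ Pa

3.613 × 10¹¹⁸ Pa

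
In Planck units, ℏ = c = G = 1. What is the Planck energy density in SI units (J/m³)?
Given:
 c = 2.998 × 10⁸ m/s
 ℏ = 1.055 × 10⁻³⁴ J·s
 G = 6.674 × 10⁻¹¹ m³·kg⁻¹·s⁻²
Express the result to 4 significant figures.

4.632 × 10¹¹³ J/m³

Dimensional analysis gives u_P = c⁷/(ℏG²).
  = 2.177 × 10⁵⁹ / 4.699 × 10⁻⁵⁵
  = 4.632 × 10¹¹³ J/m³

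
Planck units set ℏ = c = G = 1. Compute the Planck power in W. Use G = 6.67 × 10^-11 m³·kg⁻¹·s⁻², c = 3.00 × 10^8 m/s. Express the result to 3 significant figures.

3.64 × 10^52 W

Dimensional analysis gives P_P = c⁵/G.
  = 2.43 × 10^42 / 6.67 × 10^-11
  = 3.64 × 10^52 W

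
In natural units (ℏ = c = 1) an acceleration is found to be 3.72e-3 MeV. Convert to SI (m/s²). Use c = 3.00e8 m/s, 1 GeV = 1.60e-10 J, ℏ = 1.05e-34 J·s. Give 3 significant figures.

1.70e27 m/s²

Acceleration is [L]/[T]² = c·[E]/ℏ.
1 GeV → c/ℏ × (1 GeV in J) = 4.57e32 m/s².
Convert the energy scale: 3.72e-3 MeV = 3.72e-6 GeV.
Result: 3.72e-6 × 4.57e32 = 1.70e27 m/s².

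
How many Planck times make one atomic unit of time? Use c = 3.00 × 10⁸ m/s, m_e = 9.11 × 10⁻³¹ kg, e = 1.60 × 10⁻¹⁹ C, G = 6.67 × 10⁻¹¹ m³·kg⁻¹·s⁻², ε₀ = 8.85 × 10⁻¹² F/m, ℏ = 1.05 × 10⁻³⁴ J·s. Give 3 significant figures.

atomic unit of time: τ_au = (4πε₀)²ℏ³/(m_e e⁴) = 2.40 × 10⁻¹⁷ s
Planck time: t_P = √(ℏG/c⁵) = 5.37 × 10⁻⁴⁴ s
ratio = 2.40 × 10⁻¹⁷ / 5.37 × 10⁻⁴⁴ = 4.47 × 10²⁶

4.47 × 10²⁶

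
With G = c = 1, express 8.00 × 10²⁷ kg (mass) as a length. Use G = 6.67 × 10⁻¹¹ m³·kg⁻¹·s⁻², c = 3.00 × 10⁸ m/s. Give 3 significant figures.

5.93 m

In G = c = 1 units mass has dimensions of length; the conversion factor is G/c².
8.00 × 10²⁷ kg × (G/c²) = 5.93 m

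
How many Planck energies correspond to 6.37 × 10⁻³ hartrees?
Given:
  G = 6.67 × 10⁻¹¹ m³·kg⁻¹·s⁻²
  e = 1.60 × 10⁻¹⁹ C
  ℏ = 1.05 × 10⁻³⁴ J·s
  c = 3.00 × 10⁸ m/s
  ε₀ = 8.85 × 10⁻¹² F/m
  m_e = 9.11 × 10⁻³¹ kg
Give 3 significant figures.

hartree: E_h = m_e e⁴/(4πε₀ℏ)² = 4.38 × 10⁻¹⁸ J
Planck energy: E_P = √(ℏc⁵/G) = 1.96 × 10⁹ J
6.37 × 10⁻³ × 4.38 × 10⁻¹⁸ / 1.96 × 10⁹ = 1.43 × 10⁻²⁹

1.43 × 10⁻²⁹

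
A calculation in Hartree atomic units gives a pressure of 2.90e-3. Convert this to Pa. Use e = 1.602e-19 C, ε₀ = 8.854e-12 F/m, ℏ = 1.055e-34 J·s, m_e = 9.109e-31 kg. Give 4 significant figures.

One atomic unit of pressure: P_au = E_h/a₀³ = m_e⁴e¹⁰/((4πε₀)⁵ℏ⁸) = 2.929e13 Pa.
2.90e-3 × 2.929e13 Pa = 8.495e10 Pa

8.495e10 Pa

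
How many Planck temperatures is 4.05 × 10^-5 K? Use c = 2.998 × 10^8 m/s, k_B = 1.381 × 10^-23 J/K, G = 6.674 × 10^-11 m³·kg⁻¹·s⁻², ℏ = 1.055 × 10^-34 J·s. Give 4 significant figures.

2.858 × 10^-37

Planck temperature: T_P = √(ℏc⁵/G) / k_B = 1.417 × 10^32 K.
4.05 × 10^-5 / 1.417 × 10^32 = 2.858 × 10^-37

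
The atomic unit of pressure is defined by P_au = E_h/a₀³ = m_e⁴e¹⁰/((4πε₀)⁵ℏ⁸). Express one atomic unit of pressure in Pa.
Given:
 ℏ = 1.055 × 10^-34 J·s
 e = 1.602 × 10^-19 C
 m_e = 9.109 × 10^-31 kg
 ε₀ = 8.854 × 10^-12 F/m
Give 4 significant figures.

2.929 × 10^13 Pa

P_au = E_h/a₀³ = m_e⁴e¹⁰/((4πε₀)⁵ℏ⁸)
E_h = 4.354 × 10^-18 J
a₀ = 5.297 × 10^-11 m
E_h/a₀³ = 2.929 × 10^13 Pa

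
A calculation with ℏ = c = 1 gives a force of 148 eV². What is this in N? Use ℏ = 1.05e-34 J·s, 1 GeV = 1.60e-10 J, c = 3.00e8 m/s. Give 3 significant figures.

1.20e-10 N

Force is [E]/[L] = [E]²/(ℏc); restore (ℏc)⁻¹.
1 GeV² → 1/(ℏc) × (1 GeV in J)² = 8.13e5 N.
Convert the energy scale: 148 eV² = 1.48e-16 GeV².
Result: 1.48e-16 × 8.13e5 = 1.20e-10 N.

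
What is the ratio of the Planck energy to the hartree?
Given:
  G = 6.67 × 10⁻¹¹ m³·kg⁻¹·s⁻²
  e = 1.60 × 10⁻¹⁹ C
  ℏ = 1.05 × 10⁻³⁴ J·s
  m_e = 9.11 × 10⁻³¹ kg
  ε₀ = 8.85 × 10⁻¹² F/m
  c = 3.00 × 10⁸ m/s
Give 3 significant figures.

Planck energy: E_P = √(ℏc⁵/G) = 1.96 × 10⁹ J
hartree: E_h = m_e e⁴/(4πε₀ℏ)² = 4.38 × 10⁻¹⁸ J
ratio = 1.96 × 10⁹ / 4.38 × 10⁻¹⁸ = 4.47 × 10²⁶

4.47 × 10²⁶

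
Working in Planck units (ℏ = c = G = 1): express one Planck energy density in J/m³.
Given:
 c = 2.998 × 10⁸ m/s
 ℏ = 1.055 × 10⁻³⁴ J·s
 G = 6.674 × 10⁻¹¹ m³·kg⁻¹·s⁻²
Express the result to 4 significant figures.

From ℏ = c = G = 1 the energy density scale is u_P = c⁷/(ℏG²).
  = 2.177 × 10⁵⁹ / 4.699 × 10⁻⁵⁵
  = 4.632 × 10¹¹³ J/m³

4.632 × 10¹¹³ J/m³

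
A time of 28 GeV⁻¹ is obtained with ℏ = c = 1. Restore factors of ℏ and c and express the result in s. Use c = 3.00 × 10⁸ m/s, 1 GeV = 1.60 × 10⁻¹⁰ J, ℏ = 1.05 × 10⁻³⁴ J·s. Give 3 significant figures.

1.84 × 10⁻²³ s

A time is [E]⁻¹ in ℏ=c=1; restore one factor of ℏ.
1 GeV⁻¹ → ℏ × (1 GeV in J)⁻¹ = 6.56 × 10⁻²⁵ s.
Result: 28 × 6.56 × 10⁻²⁵ = 1.84 × 10⁻²³ s.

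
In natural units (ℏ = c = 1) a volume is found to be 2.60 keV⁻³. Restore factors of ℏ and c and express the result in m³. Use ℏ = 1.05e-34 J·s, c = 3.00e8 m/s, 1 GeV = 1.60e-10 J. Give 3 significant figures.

Volume is [L]³ = [E]⁻³·(ℏc)³.
1 GeV⁻³ → (ℏc)³ × (1 GeV in J)⁻³ = 7.63e-48 m³.
Convert the energy scale: 2.60 keV⁻³ = 2.60e18 GeV⁻³.
Result: 2.60e18 × 7.63e-48 = 1.98e-29 m³.

1.98e-29 m³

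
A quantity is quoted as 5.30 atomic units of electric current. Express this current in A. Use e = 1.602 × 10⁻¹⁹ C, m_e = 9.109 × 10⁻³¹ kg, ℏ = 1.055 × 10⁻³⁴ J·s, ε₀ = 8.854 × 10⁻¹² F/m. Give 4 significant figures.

0.03504 A

One atomic unit of electric current: I_au = e E_h/ℏ = m_e e⁵/((4πε₀)²ℏ³) = 6.612 × 10⁻³ A.
5.30 × 6.612 × 10⁻³ A = 0.03504 A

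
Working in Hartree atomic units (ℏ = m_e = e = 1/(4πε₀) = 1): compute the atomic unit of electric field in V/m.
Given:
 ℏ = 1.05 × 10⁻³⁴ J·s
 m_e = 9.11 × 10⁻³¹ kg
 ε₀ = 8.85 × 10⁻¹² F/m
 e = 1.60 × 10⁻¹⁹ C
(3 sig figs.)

Dimensional analysis gives E_au = E_h/(e a₀) = m_e²e⁵/((4πε₀)³ℏ⁴).
E_h = 4.38 × 10⁻¹⁸ J
a₀ = 5.26 × 10⁻¹¹ m
E_h/(e·a₀) = 5.20 × 10¹¹ V/m

5.20 × 10¹¹ V/m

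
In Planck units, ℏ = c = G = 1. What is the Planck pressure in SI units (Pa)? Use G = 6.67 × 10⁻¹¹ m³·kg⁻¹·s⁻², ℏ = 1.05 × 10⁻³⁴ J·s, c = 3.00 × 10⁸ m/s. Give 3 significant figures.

Dimensional analysis gives p_P = c⁷/(ℏG²).
  = 2.19 × 10⁵⁹ / 4.67 × 10⁻⁵⁵
  = 4.68 × 10¹¹³ Pa

4.68 × 10¹¹³ Pa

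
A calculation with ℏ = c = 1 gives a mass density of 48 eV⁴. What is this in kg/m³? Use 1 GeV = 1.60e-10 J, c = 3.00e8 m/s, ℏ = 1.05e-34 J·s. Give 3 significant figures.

Mass density is [E]/(c²[L]³) = [E]⁴/(ℏ³c⁵).
1 GeV⁴ → 1/(ℏ³c⁵) × (1 GeV in J)⁴ = 2.33e20 kg/m³.
Convert the energy scale: 48 eV⁴ = 4.80e-35 GeV⁴.
Result: 4.80e-35 × 2.33e20 = 1.12e-14 kg/m³.

1.12e-14 kg/m³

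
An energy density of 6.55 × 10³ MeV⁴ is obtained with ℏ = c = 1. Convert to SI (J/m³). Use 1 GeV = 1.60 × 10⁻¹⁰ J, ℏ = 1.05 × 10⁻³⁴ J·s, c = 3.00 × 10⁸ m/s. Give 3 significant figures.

1.37 × 10²⁹ J/m³

[E]/[L]³ = [E]⁴/(ℏc)³; restore (ℏc)⁻³.
1 GeV⁴ → 1/(ℏc)³ × (1 GeV in J)⁴ = 2.10 × 10³⁷ J/m³.
Convert the energy scale: 6.55 × 10³ MeV⁴ = 6.55 × 10⁻⁹ GeV⁴.
Result: 6.55 × 10⁻⁹ × 2.10 × 10³⁷ = 1.37 × 10²⁹ J/m³.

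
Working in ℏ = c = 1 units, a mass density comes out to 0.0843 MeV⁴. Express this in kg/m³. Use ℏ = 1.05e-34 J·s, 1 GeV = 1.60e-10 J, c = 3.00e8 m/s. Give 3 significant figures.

1.96e7 kg/m³

Mass density is [E]/(c²[L]³) = [E]⁴/(ℏ³c⁵).
1 GeV⁴ → 1/(ℏ³c⁵) × (1 GeV in J)⁴ = 2.33e20 kg/m³.
Convert the energy scale: 0.0843 MeV⁴ = 8.43e-14 GeV⁴.
Result: 8.43e-14 × 2.33e20 = 1.96e7 kg/m³.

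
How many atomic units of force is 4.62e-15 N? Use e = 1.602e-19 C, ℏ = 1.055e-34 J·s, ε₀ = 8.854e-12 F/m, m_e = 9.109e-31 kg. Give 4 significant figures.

5.621e-8

atomic unit of force: F_au = E_h/a₀ = m_e²e⁶/((4πε₀)³ℏ⁴) = 8.220e-8 N.
4.62e-15 / 8.220e-8 = 5.621e-8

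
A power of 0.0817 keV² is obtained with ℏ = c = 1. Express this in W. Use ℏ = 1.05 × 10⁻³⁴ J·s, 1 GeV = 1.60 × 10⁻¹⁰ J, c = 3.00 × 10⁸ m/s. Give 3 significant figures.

19.9 W

Power is [E]/[T] = [E]²/ℏ.
1 GeV² → 1/ℏ × (1 GeV in J)² = 2.44 × 10¹⁴ W.
Convert the energy scale: 0.0817 keV² = 8.17 × 10⁻¹⁴ GeV².
Result: 8.17 × 10⁻¹⁴ × 2.44 × 10¹⁴ = 19.9 W.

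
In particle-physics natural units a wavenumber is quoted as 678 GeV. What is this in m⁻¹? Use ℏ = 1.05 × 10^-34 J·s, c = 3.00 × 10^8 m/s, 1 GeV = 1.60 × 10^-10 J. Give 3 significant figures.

3.44 × 10^18 m⁻¹

Inverse length is [E]/(ℏc).
1 GeV → 1/(ℏc) × (1 GeV in J) = 5.08 × 10^15 m⁻¹.
Result: 678 × 5.08 × 10^15 = 3.44 × 10^18 m⁻¹.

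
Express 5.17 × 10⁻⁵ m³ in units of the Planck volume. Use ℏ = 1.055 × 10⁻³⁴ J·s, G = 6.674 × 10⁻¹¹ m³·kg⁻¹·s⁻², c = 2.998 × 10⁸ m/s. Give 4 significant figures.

1.224 × 10¹⁰⁰

Planck volume: V_P = (ℏG/c³)^(3/2) = 4.224 × 10⁻¹⁰⁵ m³.
5.17 × 10⁻⁵ / 4.224 × 10⁻¹⁰⁵ = 1.224 × 10¹⁰⁰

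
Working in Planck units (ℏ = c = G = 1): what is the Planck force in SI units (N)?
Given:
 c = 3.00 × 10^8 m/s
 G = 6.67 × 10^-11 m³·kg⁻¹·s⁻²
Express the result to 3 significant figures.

1.21 × 10^44 N

Dimensional analysis gives F_P = c⁴/G.
  = 8.10 × 10^33 / 6.67 × 10^-11
  = 1.21 × 10^44 N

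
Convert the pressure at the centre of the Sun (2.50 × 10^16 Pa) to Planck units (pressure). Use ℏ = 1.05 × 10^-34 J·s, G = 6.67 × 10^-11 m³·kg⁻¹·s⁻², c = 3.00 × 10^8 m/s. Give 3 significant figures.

Planck pressure: p_P = c⁷/(ℏG²) = 4.68 × 10^113 Pa.
2.50 × 10^16 / 4.68 × 10^113 = 5.34 × 10^-98

5.34 × 10^-98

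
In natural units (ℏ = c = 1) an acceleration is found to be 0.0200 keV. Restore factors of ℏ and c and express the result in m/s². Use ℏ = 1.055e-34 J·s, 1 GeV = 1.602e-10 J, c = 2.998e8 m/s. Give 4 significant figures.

9.105e24 m/s²

Acceleration is [L]/[T]² = c·[E]/ℏ.
1 GeV → c/ℏ × (1 GeV in J) = 4.552e32 m/s².
Convert the energy scale: 0.0200 keV = 2.00e-8 GeV.
Result: 2.00e-8 × 4.552e32 = 9.105e24 m/s².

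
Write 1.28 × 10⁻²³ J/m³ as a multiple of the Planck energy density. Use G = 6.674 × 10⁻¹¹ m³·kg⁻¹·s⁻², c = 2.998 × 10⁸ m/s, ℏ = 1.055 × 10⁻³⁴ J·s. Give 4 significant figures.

2.763 × 10⁻¹³⁷

Planck energy density: u_P = c⁷/(ℏG²) = 4.632 × 10¹¹³ J/m³.
1.28 × 10⁻²³ / 4.632 × 10¹¹³ = 2.763 × 10⁻¹³⁷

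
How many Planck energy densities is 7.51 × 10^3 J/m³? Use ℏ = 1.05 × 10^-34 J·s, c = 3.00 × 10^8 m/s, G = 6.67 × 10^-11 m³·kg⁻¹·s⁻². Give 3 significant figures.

Planck energy density: u_P = c⁷/(ℏG²) = 4.68 × 10^113 J/m³.
7.51 × 10^3 / 4.68 × 10^113 = 1.60 × 10^-110

1.60 × 10^-110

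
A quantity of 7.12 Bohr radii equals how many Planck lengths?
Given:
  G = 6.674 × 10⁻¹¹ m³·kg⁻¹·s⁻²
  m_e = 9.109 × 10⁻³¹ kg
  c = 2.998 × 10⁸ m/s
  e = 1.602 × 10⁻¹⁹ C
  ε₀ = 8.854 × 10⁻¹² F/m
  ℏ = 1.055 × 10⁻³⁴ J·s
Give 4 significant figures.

2.333 × 10²⁵

Bohr radius: a₀ = 4πε₀ℏ²/(m_e e²) = 5.297 × 10⁻¹¹ m
Planck length: ℓ_P = √(ℏG/c³) = 1.616 × 10⁻³⁵ m
7.12 × 5.297 × 10⁻¹¹ / 1.616 × 10⁻³⁵ = 2.333 × 10²⁵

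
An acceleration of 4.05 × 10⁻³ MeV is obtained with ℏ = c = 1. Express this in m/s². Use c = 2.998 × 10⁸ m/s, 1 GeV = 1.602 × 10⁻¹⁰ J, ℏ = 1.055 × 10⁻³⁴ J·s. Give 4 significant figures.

1.844 × 10²⁷ m/s²

Acceleration is [L]/[T]² = c·[E]/ℏ.
1 GeV → c/ℏ × (1 GeV in J) = 4.552 × 10³² m/s².
Convert the energy scale: 4.05 × 10⁻³ MeV = 4.05 × 10⁻⁶ GeV.
Result: 4.05 × 10⁻⁶ × 4.552 × 10³² = 1.844 × 10²⁷ m/s².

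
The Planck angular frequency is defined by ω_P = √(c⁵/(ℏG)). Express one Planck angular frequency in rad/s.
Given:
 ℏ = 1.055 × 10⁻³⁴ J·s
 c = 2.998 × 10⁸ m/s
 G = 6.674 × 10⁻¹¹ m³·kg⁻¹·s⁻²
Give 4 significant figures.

1.855 × 10⁴³ rad/s

ω_P = √(c⁵/(ℏG))
  = √(3.440 × 10⁸⁶)
  = 1.855 × 10⁴³ rad/s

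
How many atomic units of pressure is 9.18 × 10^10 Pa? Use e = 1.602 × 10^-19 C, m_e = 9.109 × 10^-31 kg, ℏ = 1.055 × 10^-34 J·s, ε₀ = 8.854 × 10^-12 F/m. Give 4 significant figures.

3.134 × 10^-3

atomic unit of pressure: P_au = E_h/a₀³ = m_e⁴e¹⁰/((4πε₀)⁵ℏ⁸) = 2.929 × 10^13 Pa.
9.18 × 10^10 / 2.929 × 10^13 = 3.134 × 10^-3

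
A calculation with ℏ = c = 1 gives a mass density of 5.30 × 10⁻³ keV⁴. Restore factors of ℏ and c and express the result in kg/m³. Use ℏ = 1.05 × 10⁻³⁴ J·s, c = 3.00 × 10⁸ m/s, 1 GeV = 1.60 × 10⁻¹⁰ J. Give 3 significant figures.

1.23 × 10⁻⁶ kg/m³

Mass density is [E]/(c²[L]³) = [E]⁴/(ℏ³c⁵).
1 GeV⁴ → 1/(ℏ³c⁵) × (1 GeV in J)⁴ = 2.33 × 10²⁰ kg/m³.
Convert the energy scale: 5.30 × 10⁻³ keV⁴ = 5.30 × 10⁻²⁷ GeV⁴.
Result: 5.30 × 10⁻²⁷ × 2.33 × 10²⁰ = 1.23 × 10⁻⁶ kg/m³.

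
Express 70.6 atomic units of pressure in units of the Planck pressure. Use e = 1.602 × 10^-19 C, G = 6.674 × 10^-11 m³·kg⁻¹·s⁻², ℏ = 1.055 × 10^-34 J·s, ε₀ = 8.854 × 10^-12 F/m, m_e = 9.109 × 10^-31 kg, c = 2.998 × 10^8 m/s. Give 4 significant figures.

4.464 × 10^-99

atomic unit of pressure: P_au = E_h/a₀³ = m_e⁴e¹⁰/((4πε₀)⁵ℏ⁸) = 2.929 × 10^13 Pa
Planck pressure: p_P = c⁷/(ℏG²) = 4.632 × 10^113 Pa
70.6 × 2.929 × 10^13 / 4.632 × 10^113 = 4.464 × 10^-99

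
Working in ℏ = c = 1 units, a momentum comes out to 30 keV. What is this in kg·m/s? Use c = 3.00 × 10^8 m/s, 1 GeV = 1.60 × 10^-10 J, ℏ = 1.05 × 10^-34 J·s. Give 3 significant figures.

Momentum is [E]/c; divide by c.
1 GeV → 1/c × (1 GeV in J) = 5.33 × 10^-19 kg·m/s.
Convert the energy scale: 30 keV = 3.00 × 10^-5 GeV.
Result: 3.00 × 10^-5 × 5.33 × 10^-19 = 1.60 × 10^-23 kg·m/s.

1.60 × 10^-23 kg·m/s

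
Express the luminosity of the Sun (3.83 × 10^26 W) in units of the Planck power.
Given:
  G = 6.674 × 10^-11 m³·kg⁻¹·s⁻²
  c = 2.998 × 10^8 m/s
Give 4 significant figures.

1.055 × 10^-26

Planck power: P_P = c⁵/G = 3.629 × 10^52 W.
3.83 × 10^26 / 3.629 × 10^52 = 1.055 × 10^-26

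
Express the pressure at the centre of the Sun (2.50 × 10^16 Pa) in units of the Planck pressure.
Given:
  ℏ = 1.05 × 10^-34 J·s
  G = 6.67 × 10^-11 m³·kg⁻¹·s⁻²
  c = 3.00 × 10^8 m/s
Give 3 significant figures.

Planck pressure: p_P = c⁷/(ℏG²) = 4.68 × 10^113 Pa.
2.50 × 10^16 / 4.68 × 10^113 = 5.34 × 10^-98

5.34 × 10^-98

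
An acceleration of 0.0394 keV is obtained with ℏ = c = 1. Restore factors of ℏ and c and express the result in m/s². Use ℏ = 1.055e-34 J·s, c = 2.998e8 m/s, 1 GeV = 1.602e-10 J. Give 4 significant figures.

Acceleration is [L]/[T]² = c·[E]/ℏ.
1 GeV → c/ℏ × (1 GeV in J) = 4.552e32 m/s².
Convert the energy scale: 0.0394 keV = 3.94e-8 GeV.
Result: 3.94e-8 × 4.552e32 = 1.794e25 m/s².

1.794e25 m/s²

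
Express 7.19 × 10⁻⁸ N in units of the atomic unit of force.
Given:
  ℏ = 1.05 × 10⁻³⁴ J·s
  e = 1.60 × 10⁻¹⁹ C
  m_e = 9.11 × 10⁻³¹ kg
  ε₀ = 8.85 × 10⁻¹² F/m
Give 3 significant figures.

atomic unit of force: F_au = E_h/a₀ = m_e²e⁶/((4πε₀)³ℏ⁴) = 8.33 × 10⁻⁸ N.
7.19 × 10⁻⁸ / 8.33 × 10⁻⁸ = 0.863

0.863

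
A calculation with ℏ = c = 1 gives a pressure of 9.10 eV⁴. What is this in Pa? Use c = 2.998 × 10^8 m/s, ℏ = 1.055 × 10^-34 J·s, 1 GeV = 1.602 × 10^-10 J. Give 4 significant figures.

Pressure is [E]/[L]³ = [E]⁴/(ℏc)³.
1 GeV⁴ → 1/(ℏc)³ × (1 GeV in J)⁴ = 2.082 × 10^37 Pa.
Convert the energy scale: 9.10 eV⁴ = 9.10 × 10^-36 GeV⁴.
Result: 9.10 × 10^-36 × 2.082 × 10^37 = 189.4 Pa.

189.4 Pa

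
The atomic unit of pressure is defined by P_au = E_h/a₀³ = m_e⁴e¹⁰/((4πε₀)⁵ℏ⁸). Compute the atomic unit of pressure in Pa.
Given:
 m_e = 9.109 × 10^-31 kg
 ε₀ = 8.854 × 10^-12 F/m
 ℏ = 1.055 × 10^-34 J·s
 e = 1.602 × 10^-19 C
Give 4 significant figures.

2.929 × 10^13 Pa

P_au = E_h/a₀³ = m_e⁴e¹⁰/((4πε₀)⁵ℏ⁸)
E_h = 4.354 × 10^-18 J
a₀ = 5.297 × 10^-11 m
E_h/a₀³ = 2.929 × 10^13 Pa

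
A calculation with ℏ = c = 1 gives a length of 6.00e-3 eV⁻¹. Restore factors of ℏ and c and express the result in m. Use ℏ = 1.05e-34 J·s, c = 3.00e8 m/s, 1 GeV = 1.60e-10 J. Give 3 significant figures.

A length is [E]⁻¹ in ℏ=c=1; restore one factor of ℏc.
1 GeV⁻¹ → ℏc × (1 GeV in J)⁻¹ = 1.97e-16 m.
Convert the energy scale: 6.00e-3 eV⁻¹ = 6.00e6 GeV⁻¹.
Result: 6.00e6 × 1.97e-16 = 1.18e-9 m.

1.18e-9 m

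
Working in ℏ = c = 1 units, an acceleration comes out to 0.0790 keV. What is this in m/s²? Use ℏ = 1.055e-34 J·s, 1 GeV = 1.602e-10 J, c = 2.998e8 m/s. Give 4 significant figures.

3.596e25 m/s²

Acceleration is [L]/[T]² = c·[E]/ℏ.
1 GeV → c/ℏ × (1 GeV in J) = 4.552e32 m/s².
Convert the energy scale: 0.0790 keV = 7.90e-8 GeV.
Result: 7.90e-8 × 4.552e32 = 3.596e25 m/s².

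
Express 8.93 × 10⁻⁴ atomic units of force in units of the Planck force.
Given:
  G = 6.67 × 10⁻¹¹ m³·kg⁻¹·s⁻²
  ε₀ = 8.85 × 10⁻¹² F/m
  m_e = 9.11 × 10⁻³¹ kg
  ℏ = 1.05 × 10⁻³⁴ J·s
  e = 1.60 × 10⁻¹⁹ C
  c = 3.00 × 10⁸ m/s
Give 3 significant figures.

6.12 × 10⁻⁵⁵

atomic unit of force: F_au = E_h/a₀ = m_e²e⁶/((4πε₀)³ℏ⁴) = 8.33 × 10⁻⁸ N
Planck force: F_P = c⁴/G = 1.21 × 10⁴⁴ N
8.93 × 10⁻⁴ × 8.33 × 10⁻⁸ / 1.21 × 10⁴⁴ = 6.12 × 10⁻⁵⁵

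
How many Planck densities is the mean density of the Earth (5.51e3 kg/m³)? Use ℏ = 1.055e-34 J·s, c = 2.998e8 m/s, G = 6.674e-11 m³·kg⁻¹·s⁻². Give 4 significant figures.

Planck density: ρ_P = c⁵/(ℏG²) = 5.154e96 kg/m³.
5.51e3 / 5.154e96 = 1.069e-93

1.069e-93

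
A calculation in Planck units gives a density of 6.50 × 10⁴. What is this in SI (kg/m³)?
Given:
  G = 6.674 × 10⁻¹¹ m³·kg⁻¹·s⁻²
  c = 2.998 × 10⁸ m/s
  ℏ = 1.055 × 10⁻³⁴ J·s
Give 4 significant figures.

One Planck density: ρ_P = c⁵/(ℏG²) = 5.154 × 10⁹⁶ kg/m³.
6.50 × 10⁴ × 5.154 × 10⁹⁶ kg/m³ = 3.350 × 10¹⁰¹ kg/m³

3.350 × 10¹⁰¹ kg/m³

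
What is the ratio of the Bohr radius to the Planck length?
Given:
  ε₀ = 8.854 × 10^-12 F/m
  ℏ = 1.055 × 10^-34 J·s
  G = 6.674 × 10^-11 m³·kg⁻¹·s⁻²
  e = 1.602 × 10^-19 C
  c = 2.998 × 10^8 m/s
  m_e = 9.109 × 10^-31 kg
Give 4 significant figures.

Bohr radius: a₀ = 4πε₀ℏ²/(m_e e²) = 5.297 × 10^-11 m
Planck length: ℓ_P = √(ℏG/c³) = 1.616 × 10^-35 m
ratio = 5.297 × 10^-11 / 1.616 × 10^-35 = 3.277 × 10^24

3.277 × 10^24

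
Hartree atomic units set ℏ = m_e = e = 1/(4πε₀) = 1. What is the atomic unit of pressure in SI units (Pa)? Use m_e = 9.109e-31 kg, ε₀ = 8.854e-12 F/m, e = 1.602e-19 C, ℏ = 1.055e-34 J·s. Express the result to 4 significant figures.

2.929e13 Pa

The unique combination of the constants set to 1 with dimensions of pressure is P_au = E_h/a₀³ = m_e⁴e¹⁰/((4πε₀)⁵ℏ⁸).
E_h = 4.354e-18 J
a₀ = 5.297e-11 m
E_h/a₀³ = 2.929e13 Pa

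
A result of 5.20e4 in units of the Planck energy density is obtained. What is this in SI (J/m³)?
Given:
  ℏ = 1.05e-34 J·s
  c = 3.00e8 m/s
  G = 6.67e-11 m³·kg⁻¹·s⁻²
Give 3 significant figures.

2.43e118 J/m³

One Planck energy density: u_P = c⁷/(ℏG²) = 4.68e113 J/m³.
5.20e4 × 4.68e113 J/m³ = 2.43e118 J/m³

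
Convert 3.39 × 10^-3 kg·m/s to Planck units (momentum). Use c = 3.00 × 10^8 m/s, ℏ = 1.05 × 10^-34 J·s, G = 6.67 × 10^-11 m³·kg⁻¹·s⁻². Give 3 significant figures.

Planck momentum: p_P = √(ℏc³/G) = 6.52 kg·m/s.
3.39 × 10^-3 / 6.52 = 5.20 × 10^-4

5.20 × 10^-4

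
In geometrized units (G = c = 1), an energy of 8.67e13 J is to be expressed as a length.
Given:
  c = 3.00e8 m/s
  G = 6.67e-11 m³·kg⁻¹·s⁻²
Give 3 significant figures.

7.14e-31 m

Energy → length via G/c⁴.
8.67e13 J × (G/c⁴) = 7.14e-31 m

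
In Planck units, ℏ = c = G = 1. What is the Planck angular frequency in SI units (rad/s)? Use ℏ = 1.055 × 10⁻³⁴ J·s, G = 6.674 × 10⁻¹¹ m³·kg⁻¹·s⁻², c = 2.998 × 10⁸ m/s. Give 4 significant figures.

1.855 × 10⁴³ rad/s

The unique combination of the constants set to 1 with dimensions of angular frequency is ω_P = √(c⁵/(ℏG)).
  = √(3.440 × 10⁸⁶)
  = 1.855 × 10⁴³ rad/s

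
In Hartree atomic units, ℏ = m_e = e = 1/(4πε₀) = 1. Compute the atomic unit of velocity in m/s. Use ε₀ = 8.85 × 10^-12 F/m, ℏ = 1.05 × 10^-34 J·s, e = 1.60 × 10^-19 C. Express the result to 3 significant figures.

2.19 × 10^6 m/s

Dimensional analysis gives v_au = e²/(4πε₀ℏ).
  = 2.56 × 10^-38 / 1.17 × 10^-44
  = 2.19 × 10^6 m/s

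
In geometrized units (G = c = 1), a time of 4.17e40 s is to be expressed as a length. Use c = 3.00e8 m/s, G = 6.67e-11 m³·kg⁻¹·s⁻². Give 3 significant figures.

Time → length via c.
4.17e40 s × (c) = 1.25e49 m

1.25e49 m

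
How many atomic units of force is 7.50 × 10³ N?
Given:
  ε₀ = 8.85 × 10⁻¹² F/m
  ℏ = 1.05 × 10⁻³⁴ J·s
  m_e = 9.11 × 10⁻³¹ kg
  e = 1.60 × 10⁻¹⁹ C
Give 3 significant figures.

atomic unit of force: F_au = E_h/a₀ = m_e²e⁶/((4πε₀)³ℏ⁴) = 8.33 × 10⁻⁸ N.
7.50 × 10³ / 8.33 × 10⁻⁸ = 9.01 × 10¹⁰

9.01 × 10¹⁰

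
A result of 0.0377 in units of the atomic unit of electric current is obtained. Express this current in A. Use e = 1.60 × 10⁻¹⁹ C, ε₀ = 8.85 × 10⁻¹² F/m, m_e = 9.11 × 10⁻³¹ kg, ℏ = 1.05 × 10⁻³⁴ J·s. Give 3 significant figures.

One atomic unit of electric current: I_au = e E_h/ℏ = m_e e⁵/((4πε₀)²ℏ³) = 6.67 × 10⁻³ A.
0.0377 × 6.67 × 10⁻³ A = 2.52 × 10⁻⁴ A

2.52 × 10⁻⁴ A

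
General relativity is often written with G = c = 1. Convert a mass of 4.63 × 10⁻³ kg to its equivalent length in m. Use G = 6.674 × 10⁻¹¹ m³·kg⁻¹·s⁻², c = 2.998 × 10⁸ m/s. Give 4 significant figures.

In G = c = 1 units mass has dimensions of length; the conversion factor is G/c².
4.63 × 10⁻³ kg × (G/c²) = 3.438 × 10⁻³⁰ m

3.438 × 10⁻³⁰ m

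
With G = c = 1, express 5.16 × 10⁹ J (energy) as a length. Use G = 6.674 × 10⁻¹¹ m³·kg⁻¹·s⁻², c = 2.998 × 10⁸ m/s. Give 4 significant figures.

4.263 × 10⁻³⁵ m

Energy → length via G/c⁴.
5.16 × 10⁹ J × (G/c⁴) = 4.263 × 10⁻³⁵ m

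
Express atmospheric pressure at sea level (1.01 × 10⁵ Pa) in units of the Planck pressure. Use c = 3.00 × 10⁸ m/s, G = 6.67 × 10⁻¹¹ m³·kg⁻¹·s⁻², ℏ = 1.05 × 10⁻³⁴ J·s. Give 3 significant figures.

2.16 × 10⁻¹⁰⁹

Planck pressure: p_P = c⁷/(ℏG²) = 4.68 × 10¹¹³ Pa.
1.01 × 10⁵ / 4.68 × 10¹¹³ = 2.16 × 10⁻¹⁰⁹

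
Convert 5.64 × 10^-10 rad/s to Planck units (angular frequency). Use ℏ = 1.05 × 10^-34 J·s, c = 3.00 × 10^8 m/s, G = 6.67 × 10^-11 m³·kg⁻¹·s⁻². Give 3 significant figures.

Planck angular frequency: ω_P = √(c⁵/(ℏG)) = 1.86 × 10^43 rad/s.
5.64 × 10^-10 / 1.86 × 10^43 = 3.03 × 10^-53

3.03 × 10^-53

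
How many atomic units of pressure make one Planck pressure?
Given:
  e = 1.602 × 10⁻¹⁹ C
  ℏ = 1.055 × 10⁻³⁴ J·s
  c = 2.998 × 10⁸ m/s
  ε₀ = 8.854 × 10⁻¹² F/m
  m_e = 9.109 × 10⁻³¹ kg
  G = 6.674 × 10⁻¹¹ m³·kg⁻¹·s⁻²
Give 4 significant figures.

Planck pressure: p_P = c⁷/(ℏG²) = 4.632 × 10¹¹³ Pa
atomic unit of pressure: P_au = E_h/a₀³ = m_e⁴e¹⁰/((4πε₀)⁵ℏ⁸) = 2.929 × 10¹³ Pa
ratio = 4.632 × 10¹¹³ / 2.929 × 10¹³ = 1.581 × 10¹⁰⁰

1.581 × 10¹⁰⁰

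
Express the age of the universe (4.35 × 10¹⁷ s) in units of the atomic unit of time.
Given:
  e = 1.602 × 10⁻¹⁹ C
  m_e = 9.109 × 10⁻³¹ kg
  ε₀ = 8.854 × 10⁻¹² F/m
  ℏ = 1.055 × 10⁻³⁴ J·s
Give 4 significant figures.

atomic unit of time: τ_au = (4πε₀)²ℏ³/(m_e e⁴) = 2.423 × 10⁻¹⁷ s.
4.35 × 10¹⁷ / 2.423 × 10⁻¹⁷ = 1.795 × 10³⁴

1.795 × 10³⁴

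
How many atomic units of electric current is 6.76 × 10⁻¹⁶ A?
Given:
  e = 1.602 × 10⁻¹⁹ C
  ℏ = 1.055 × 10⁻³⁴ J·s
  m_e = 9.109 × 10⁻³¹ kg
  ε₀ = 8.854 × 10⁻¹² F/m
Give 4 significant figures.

atomic unit of electric current: I_au = e E_h/ℏ = m_e e⁵/((4πε₀)²ℏ³) = 6.612 × 10⁻³ A.
6.76 × 10⁻¹⁶ / 6.612 × 10⁻³ = 1.022 × 10⁻¹³

1.022 × 10⁻¹³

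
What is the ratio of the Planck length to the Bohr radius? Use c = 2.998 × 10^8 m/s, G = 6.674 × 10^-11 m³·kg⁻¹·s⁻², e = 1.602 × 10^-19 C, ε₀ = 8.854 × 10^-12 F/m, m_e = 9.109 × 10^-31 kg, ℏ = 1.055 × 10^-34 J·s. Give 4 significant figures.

3.051 × 10^-25

Planck length: ℓ_P = √(ℏG/c³) = 1.616 × 10^-35 m
Bohr radius: a₀ = 4πε₀ℏ²/(m_e e²) = 5.297 × 10^-11 m
ratio = 1.616 × 10^-35 / 5.297 × 10^-11 = 3.051 × 10^-25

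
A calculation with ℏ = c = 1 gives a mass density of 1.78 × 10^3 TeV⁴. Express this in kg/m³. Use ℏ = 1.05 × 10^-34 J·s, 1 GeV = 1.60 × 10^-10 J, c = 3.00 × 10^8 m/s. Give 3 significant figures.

4.15 × 10^35 kg/m³

Mass density is [E]/(c²[L]³) = [E]⁴/(ℏ³c⁵).
1 GeV⁴ → 1/(ℏ³c⁵) × (1 GeV in J)⁴ = 2.33 × 10^20 kg/m³.
Convert the energy scale: 1.78 × 10^3 TeV⁴ = 1.78 × 10^15 GeV⁴.
Result: 1.78 × 10^15 × 2.33 × 10^20 = 4.15 × 10^35 kg/m³.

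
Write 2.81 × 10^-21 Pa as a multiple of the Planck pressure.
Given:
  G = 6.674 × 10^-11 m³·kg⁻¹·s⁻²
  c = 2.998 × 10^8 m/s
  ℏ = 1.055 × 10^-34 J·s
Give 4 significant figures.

Planck pressure: p_P = c⁷/(ℏG²) = 4.632 × 10^113 Pa.
2.81 × 10^-21 / 4.632 × 10^113 = 6.066 × 10^-135

6.066 × 10^-135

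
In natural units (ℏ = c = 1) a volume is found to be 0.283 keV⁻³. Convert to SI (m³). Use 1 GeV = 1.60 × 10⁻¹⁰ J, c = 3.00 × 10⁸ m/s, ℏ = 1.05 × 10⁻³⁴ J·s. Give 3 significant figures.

2.16 × 10⁻³⁰ m³

Volume is [L]³ = [E]⁻³·(ℏc)³.
1 GeV⁻³ → (ℏc)³ × (1 GeV in J)⁻³ = 7.63 × 10⁻⁴⁸ m³.
Convert the energy scale: 0.283 keV⁻³ = 2.83 × 10¹⁷ GeV⁻³.
Result: 2.83 × 10¹⁷ × 7.63 × 10⁻⁴⁸ = 2.16 × 10⁻³⁰ m³.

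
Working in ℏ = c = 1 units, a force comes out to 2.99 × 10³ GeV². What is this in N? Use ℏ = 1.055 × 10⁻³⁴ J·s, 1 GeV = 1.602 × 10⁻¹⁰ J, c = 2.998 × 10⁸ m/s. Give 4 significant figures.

Force is [E]/[L] = [E]²/(ℏc); restore (ℏc)⁻¹.
1 GeV² → 1/(ℏc) × (1 GeV in J)² = 8.114 × 10⁵ N.
Result: 2.99 × 10³ × 8.114 × 10⁵ = 2.426 × 10⁹ N.

2.426 × 10⁹ N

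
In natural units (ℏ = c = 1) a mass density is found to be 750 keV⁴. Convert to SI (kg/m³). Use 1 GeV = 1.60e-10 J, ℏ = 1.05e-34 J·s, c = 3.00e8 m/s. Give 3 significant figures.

Mass density is [E]/(c²[L]³) = [E]⁴/(ℏ³c⁵).
1 GeV⁴ → 1/(ℏ³c⁵) × (1 GeV in J)⁴ = 2.33e20 kg/m³.
Convert the energy scale: 750 keV⁴ = 7.50e-22 GeV⁴.
Result: 7.50e-22 × 2.33e20 = 0.175 kg/m³.

0.175 kg/m³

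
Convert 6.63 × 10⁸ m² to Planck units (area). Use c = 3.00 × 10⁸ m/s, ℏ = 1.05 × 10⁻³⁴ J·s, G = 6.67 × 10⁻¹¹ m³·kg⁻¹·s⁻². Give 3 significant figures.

2.56 × 10⁷⁸

Planck area: A_P = ℏG/c³ = 2.59 × 10⁻⁷⁰ m².
6.63 × 10⁸ / 2.59 × 10⁻⁷⁰ = 2.56 × 10⁷⁸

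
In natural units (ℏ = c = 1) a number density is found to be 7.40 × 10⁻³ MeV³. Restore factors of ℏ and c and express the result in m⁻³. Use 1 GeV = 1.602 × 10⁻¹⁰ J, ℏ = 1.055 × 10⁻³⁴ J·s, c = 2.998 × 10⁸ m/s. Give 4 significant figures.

9.615 × 10³⁵ m⁻³

Number density is [L]⁻³ = [E]³/(ℏc)³.
1 GeV³ → 1/(ℏc)³ × (1 GeV in J)³ = 1.299 × 10⁴⁷ m⁻³.
Convert the energy scale: 7.40 × 10⁻³ MeV³ = 7.40 × 10⁻¹² GeV³.
Result: 7.40 × 10⁻¹² × 1.299 × 10⁴⁷ = 9.615 × 10³⁵ m⁻³.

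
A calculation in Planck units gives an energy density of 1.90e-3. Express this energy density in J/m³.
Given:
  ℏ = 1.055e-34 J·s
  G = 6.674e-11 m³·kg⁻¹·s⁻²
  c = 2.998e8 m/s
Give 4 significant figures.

One Planck energy density: u_P = c⁷/(ℏG²) = 4.632e113 J/m³.
1.90e-3 × 4.632e113 J/m³ = 8.801e110 J/m³

8.801e110 J/m³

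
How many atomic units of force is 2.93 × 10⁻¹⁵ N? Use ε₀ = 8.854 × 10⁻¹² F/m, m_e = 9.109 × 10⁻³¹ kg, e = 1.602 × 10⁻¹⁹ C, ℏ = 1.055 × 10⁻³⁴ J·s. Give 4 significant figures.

3.565 × 10⁻⁸

atomic unit of force: F_au = E_h/a₀ = m_e²e⁶/((4πε₀)³ℏ⁴) = 8.220 × 10⁻⁸ N.
2.93 × 10⁻¹⁵ / 8.220 × 10⁻⁸ = 3.565 × 10⁻⁸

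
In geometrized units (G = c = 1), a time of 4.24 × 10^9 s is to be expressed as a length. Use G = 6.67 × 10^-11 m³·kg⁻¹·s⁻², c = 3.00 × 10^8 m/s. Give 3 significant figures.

Time → length via c.
4.24 × 10^9 s × (c) = 1.27 × 10^18 m

1.27 × 10^18 m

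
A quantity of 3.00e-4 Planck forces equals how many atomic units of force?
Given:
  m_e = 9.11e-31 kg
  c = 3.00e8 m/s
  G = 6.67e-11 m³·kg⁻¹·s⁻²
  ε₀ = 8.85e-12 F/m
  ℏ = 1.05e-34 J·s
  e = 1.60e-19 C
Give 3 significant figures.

4.37e47

Planck force: F_P = c⁴/G = 1.21e44 N
atomic unit of force: F_au = E_h/a₀ = m_e²e⁶/((4πε₀)³ℏ⁴) = 8.33e-8 N
3.00e-4 × 1.21e44 / 8.33e-8 = 4.37e47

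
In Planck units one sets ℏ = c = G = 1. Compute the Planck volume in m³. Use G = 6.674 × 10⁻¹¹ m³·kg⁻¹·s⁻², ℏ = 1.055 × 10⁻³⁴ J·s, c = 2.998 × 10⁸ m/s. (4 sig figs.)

V_P = (ℏG/c³)^(3/2)
  = √(1.784 × 10⁻²⁰⁹)
  = 4.224 × 10⁻¹⁰⁵ m³

4.224 × 10⁻¹⁰⁵ m³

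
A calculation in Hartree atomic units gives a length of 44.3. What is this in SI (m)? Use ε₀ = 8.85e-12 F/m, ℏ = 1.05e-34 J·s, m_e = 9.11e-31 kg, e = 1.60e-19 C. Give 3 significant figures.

One Bohr radius: a₀ = 4πε₀ℏ²/(m_e e²) = 5.26e-11 m.
44.3 × 5.26e-11 m = 2.33e-9 m

2.33e-9 m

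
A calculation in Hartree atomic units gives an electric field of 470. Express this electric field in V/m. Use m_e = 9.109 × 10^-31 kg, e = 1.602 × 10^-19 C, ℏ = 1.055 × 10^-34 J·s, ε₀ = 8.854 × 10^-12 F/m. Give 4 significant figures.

One atomic unit of electric field: E_au = E_h/(e a₀) = m_e²e⁵/((4πε₀)³ℏ⁴) = 5.131 × 10^11 V/m.
470 × 5.131 × 10^11 V/m = 2.412 × 10^14 V/m

2.412 × 10^14 V/m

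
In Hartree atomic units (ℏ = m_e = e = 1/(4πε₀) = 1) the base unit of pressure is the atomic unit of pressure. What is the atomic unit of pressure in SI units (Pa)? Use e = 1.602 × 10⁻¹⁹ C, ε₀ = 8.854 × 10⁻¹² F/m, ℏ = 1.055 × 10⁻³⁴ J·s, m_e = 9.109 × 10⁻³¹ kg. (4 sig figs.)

P_au = E_h/a₀³ = m_e⁴e¹⁰/((4πε₀)⁵ℏ⁸)
E_h = 4.354 × 10⁻¹⁸ J
a₀ = 5.297 × 10⁻¹¹ m
E_h/a₀³ = 2.929 × 10¹³ Pa

2.929 × 10¹³ Pa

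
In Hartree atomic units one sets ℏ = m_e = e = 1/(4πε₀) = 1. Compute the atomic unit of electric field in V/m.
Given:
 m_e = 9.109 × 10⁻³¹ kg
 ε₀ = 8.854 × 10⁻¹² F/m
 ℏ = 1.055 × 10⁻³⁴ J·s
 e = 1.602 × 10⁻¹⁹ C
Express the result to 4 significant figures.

E_au = E_h/(e a₀) = m_e²e⁵/((4πε₀)³ℏ⁴)
E_h = 4.354 × 10⁻¹⁸ J
a₀ = 5.297 × 10⁻¹¹ m
E_h/(e·a₀) = 5.131 × 10¹¹ V/m

5.131 × 10¹¹ V/m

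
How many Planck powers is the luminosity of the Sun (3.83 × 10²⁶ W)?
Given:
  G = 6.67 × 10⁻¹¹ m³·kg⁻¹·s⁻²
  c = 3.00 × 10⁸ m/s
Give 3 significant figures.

1.05 × 10⁻²⁶

Planck power: P_P = c⁵/G = 3.64 × 10⁵² W.
3.83 × 10²⁶ / 3.64 × 10⁵² = 1.05 × 10⁻²⁶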